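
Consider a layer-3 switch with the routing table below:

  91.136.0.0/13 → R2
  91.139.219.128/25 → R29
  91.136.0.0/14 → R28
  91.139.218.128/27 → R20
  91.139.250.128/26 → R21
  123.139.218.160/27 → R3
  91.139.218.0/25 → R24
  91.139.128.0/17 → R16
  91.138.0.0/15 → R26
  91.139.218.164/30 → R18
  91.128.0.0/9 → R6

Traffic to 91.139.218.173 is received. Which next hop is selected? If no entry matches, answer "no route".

R16

Routes whose prefix contains 91.139.218.173:
  91.128.0.0/9 (91.128.0.0 - 91.255.255.255) -> R6
  91.136.0.0/13 (91.136.0.0 - 91.143.255.255) -> R2
  91.136.0.0/14 (91.136.0.0 - 91.139.255.255) -> R28
  91.138.0.0/15 (91.138.0.0 - 91.139.255.255) -> R26
  91.139.128.0/17 (91.139.128.0 - 91.139.255.255) -> R16
More-specific entries that do NOT match:
  91.139.218.164/30 (91.139.218.164 - 91.139.218.167) does not contain 91.139.218.173
  91.139.218.128/27 (91.139.218.128 - 91.139.218.159) does not contain 91.139.218.173
  123.139.218.160/27 (123.139.218.160 - 123.139.218.191) does not contain 91.139.218.173
  91.139.250.128/26 (91.139.250.128 - 91.139.250.191) does not contain 91.139.218.173
  91.139.219.128/25 (91.139.219.128 - 91.139.219.255) does not contain 91.139.218.173
  91.139.218.0/25 (91.139.218.0 - 91.139.218.127) does not contain 91.139.218.173
Longest matching prefix is /17 -> next hop R16.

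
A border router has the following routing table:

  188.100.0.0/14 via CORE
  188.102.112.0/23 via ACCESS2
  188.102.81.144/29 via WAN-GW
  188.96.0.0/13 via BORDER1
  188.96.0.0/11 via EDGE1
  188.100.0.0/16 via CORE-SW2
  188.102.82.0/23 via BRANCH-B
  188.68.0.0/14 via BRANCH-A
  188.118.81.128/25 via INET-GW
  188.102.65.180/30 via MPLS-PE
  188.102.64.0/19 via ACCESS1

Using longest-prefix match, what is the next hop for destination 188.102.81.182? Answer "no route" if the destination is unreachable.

ACCESS1

Routes whose prefix contains 188.102.81.182:
  188.96.0.0/11 (188.96.0.0 - 188.127.255.255) -> EDGE1
  188.96.0.0/13 (188.96.0.0 - 188.103.255.255) -> BORDER1
  188.100.0.0/14 (188.100.0.0 - 188.103.255.255) -> CORE
  188.102.64.0/19 (188.102.64.0 - 188.102.95.255) -> ACCESS1
More-specific entries that do NOT match:
  188.102.65.180/30 (188.102.65.180 - 188.102.65.183) does not contain 188.102.81.182
  188.102.81.144/29 (188.102.81.144 - 188.102.81.151) does not contain 188.102.81.182
  188.118.81.128/25 (188.118.81.128 - 188.118.81.255) does not contain 188.102.81.182
  188.102.112.0/23 (188.102.112.0 - 188.102.113.255) does not contain 188.102.81.182
  188.102.82.0/23 (188.102.82.0 - 188.102.83.255) does not contain 188.102.81.182
Longest matching prefix is /19 -> next hop ACCESS1.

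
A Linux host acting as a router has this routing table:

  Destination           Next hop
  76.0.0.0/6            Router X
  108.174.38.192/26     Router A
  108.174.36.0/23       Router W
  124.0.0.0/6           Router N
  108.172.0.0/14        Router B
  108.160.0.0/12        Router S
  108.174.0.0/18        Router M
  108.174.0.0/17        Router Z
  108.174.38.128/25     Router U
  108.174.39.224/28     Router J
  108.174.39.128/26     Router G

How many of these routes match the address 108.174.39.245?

4

Prefixes containing 108.174.39.245:
  108.160.0.0/12 (108.160.0.0 - 108.175.255.255)
  108.172.0.0/14 (108.172.0.0 - 108.175.255.255)
  108.174.0.0/17 (108.174.0.0 - 108.174.127.255)
  108.174.0.0/18 (108.174.0.0 - 108.174.63.255)
Total matching entries: 4.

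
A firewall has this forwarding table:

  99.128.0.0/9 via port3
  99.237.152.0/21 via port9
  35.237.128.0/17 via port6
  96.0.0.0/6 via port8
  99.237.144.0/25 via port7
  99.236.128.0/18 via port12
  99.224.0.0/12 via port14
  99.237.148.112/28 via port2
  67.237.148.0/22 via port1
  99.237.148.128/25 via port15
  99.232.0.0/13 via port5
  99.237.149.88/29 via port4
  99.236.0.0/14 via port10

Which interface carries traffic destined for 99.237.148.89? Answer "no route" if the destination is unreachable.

port10

Routes whose prefix contains 99.237.148.89:
  96.0.0.0/6 (96.0.0.0 - 99.255.255.255) -> port8
  99.128.0.0/9 (99.128.0.0 - 99.255.255.255) -> port3
  99.224.0.0/12 (99.224.0.0 - 99.239.255.255) -> port14
  99.232.0.0/13 (99.232.0.0 - 99.239.255.255) -> port5
  99.236.0.0/14 (99.236.0.0 - 99.239.255.255) -> port10
More-specific entries that do NOT match:
  99.237.149.88/29 (99.237.149.88 - 99.237.149.95) does not contain 99.237.148.89
  99.237.148.112/28 (99.237.148.112 - 99.237.148.127) does not contain 99.237.148.89
  99.237.144.0/25 (99.237.144.0 - 99.237.144.127) does not contain 99.237.148.89
  99.237.148.128/25 (99.237.148.128 - 99.237.148.255) does not contain 99.237.148.89
  67.237.148.0/22 (67.237.148.0 - 67.237.151.255) does not contain 99.237.148.89
  99.237.152.0/21 (99.237.152.0 - 99.237.159.255) does not contain 99.237.148.89
  99.236.128.0/18 (99.236.128.0 - 99.236.191.255) does not contain 99.237.148.89
  35.237.128.0/17 (35.237.128.0 - 35.237.255.255) does not contain 99.237.148.89
Longest matching prefix is /14 -> interface port10.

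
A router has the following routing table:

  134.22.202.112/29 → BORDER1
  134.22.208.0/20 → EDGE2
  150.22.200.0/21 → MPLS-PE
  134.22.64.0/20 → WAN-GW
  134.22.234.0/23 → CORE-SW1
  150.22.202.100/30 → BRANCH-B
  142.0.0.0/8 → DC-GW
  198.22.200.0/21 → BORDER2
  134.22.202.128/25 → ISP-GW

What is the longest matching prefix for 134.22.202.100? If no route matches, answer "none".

134.22.202.100 is outside every listed prefix and there is no default route.

none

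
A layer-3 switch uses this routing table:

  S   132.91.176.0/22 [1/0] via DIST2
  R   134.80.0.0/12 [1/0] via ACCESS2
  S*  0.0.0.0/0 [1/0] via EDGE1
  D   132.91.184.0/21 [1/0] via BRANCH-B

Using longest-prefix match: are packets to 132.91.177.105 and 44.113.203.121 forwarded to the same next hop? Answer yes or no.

132.91.177.105: longest match 132.91.176.0/22 -> DIST2
44.113.203.121: longest match 0.0.0.0/0 -> EDGE1

no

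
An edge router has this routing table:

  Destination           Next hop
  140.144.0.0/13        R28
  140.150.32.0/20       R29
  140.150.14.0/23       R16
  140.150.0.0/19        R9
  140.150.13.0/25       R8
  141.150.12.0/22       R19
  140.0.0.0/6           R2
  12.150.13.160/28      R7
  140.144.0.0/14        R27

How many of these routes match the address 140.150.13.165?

Prefixes containing 140.150.13.165:
  140.0.0.0/6 (140.0.0.0 - 143.255.255.255)
  140.144.0.0/13 (140.144.0.0 - 140.151.255.255)
  140.150.0.0/19 (140.150.0.0 - 140.150.31.255)
Total matching entries: 3.

3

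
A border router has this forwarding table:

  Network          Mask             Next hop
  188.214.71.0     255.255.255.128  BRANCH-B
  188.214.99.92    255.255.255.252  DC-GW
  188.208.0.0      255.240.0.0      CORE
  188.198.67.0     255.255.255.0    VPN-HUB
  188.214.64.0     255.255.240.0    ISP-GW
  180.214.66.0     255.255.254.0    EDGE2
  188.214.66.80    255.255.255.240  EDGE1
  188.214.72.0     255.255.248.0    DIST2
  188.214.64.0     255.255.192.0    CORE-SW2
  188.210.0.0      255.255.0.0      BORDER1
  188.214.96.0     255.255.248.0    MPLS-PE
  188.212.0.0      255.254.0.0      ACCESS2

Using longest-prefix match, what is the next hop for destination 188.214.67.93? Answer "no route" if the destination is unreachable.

ISP-GW

Routes whose prefix contains 188.214.67.93:
  188.208.0.0/12 (188.208.0.0 - 188.223.255.255) -> CORE
  188.214.64.0/18 (188.214.64.0 - 188.214.127.255) -> CORE-SW2
  188.214.64.0/20 (188.214.64.0 - 188.214.79.255) -> ISP-GW
More-specific entries that do NOT match:
  188.214.99.92/30 (188.214.99.92 - 188.214.99.95) does not contain 188.214.67.93
  188.214.66.80/28 (188.214.66.80 - 188.214.66.95) does not contain 188.214.67.93
  188.214.71.0/25 (188.214.71.0 - 188.214.71.127) does not contain 188.214.67.93
  188.198.67.0/24 (188.198.67.0 - 188.198.67.255) does not contain 188.214.67.93
  180.214.66.0/23 (180.214.66.0 - 180.214.67.255) does not contain 188.214.67.93
  188.214.72.0/21 (188.214.72.0 - 188.214.79.255) does not contain 188.214.67.93
  188.214.96.0/21 (188.214.96.0 - 188.214.103.255) does not contain 188.214.67.93
Longest matching prefix is /20 -> next hop ISP-GW.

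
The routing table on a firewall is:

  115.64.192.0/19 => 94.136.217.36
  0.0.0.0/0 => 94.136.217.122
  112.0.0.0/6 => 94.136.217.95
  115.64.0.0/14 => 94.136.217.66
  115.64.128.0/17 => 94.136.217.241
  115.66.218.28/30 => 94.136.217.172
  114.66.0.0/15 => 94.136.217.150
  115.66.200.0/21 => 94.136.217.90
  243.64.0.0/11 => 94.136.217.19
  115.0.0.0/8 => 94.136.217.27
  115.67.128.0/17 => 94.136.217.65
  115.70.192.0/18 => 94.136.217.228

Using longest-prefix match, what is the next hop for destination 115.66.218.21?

Routes whose prefix contains 115.66.218.21:
  0.0.0.0/0 (default, matches everything) -> 94.136.217.122
  112.0.0.0/6 (112.0.0.0 - 115.255.255.255) -> 94.136.217.95
  115.0.0.0/8 (115.0.0.0 - 115.255.255.255) -> 94.136.217.27
  115.64.0.0/14 (115.64.0.0 - 115.67.255.255) -> 94.136.217.66
More-specific entries that do NOT match:
  115.66.218.28/30 (115.66.218.28 - 115.66.218.31) does not contain 115.66.218.21
  115.66.200.0/21 (115.66.200.0 - 115.66.207.255) does not contain 115.66.218.21
  115.64.192.0/19 (115.64.192.0 - 115.64.223.255) does not contain 115.66.218.21
  115.70.192.0/18 (115.70.192.0 - 115.70.255.255) does not contain 115.66.218.21
  115.64.128.0/17 (115.64.128.0 - 115.64.255.255) does not contain 115.66.218.21
  115.67.128.0/17 (115.67.128.0 - 115.67.255.255) does not contain 115.66.218.21
  114.66.0.0/15 (114.66.0.0 - 114.67.255.255) does not contain 115.66.218.21
Longest matching prefix is /14 -> next hop 94.136.217.66.

94.136.217.66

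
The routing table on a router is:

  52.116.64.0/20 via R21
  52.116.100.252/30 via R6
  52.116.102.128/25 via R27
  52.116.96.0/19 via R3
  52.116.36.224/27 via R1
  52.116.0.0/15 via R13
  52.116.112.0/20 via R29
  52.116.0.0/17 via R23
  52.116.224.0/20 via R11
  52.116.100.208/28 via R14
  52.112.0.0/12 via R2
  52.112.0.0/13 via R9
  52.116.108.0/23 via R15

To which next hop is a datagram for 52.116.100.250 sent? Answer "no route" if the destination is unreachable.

R3

Routes whose prefix contains 52.116.100.250:
  52.112.0.0/12 (52.112.0.0 - 52.127.255.255) -> R2
  52.112.0.0/13 (52.112.0.0 - 52.119.255.255) -> R9
  52.116.0.0/15 (52.116.0.0 - 52.117.255.255) -> R13
  52.116.0.0/17 (52.116.0.0 - 52.116.127.255) -> R23
  52.116.96.0/19 (52.116.96.0 - 52.116.127.255) -> R3
More-specific entries that do NOT match:
  52.116.100.252/30 (52.116.100.252 - 52.116.100.255) does not contain 52.116.100.250
  52.116.100.208/28 (52.116.100.208 - 52.116.100.223) does not contain 52.116.100.250
  52.116.36.224/27 (52.116.36.224 - 52.116.36.255) does not contain 52.116.100.250
  52.116.102.128/25 (52.116.102.128 - 52.116.102.255) does not contain 52.116.100.250
  52.116.108.0/23 (52.116.108.0 - 52.116.109.255) does not contain 52.116.100.250
  52.116.64.0/20 (52.116.64.0 - 52.116.79.255) does not contain 52.116.100.250
  52.116.112.0/20 (52.116.112.0 - 52.116.127.255) does not contain 52.116.100.250
  52.116.224.0/20 (52.116.224.0 - 52.116.239.255) does not contain 52.116.100.250
Longest matching prefix is /19 -> next hop R3.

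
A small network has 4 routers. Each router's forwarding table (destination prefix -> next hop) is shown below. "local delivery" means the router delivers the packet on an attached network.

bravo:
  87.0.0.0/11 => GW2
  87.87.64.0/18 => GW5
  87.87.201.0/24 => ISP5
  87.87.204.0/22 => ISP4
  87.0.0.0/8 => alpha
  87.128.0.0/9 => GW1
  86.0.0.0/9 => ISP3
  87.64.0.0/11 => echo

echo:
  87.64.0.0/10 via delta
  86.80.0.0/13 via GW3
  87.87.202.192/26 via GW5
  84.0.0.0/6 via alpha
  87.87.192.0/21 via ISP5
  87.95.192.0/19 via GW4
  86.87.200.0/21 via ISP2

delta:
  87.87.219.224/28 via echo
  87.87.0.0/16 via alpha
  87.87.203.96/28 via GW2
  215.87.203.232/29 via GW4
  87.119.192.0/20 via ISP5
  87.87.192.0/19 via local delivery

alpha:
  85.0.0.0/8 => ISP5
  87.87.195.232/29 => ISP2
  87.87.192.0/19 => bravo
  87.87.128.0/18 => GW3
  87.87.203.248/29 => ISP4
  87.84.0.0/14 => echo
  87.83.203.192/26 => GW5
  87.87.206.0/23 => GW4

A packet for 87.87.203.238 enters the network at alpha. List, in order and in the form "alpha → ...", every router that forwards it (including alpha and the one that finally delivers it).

alpha → bravo → echo → delta

At alpha: longest match for 87.87.203.238 is 87.87.192.0/19 -> bravo
At bravo: longest match for 87.87.203.238 is 87.64.0.0/11 -> echo
At echo: longest match for 87.87.203.238 is 87.64.0.0/10 -> delta
At delta: longest match for 87.87.203.238 is 87.87.192.0/19 -> local delivery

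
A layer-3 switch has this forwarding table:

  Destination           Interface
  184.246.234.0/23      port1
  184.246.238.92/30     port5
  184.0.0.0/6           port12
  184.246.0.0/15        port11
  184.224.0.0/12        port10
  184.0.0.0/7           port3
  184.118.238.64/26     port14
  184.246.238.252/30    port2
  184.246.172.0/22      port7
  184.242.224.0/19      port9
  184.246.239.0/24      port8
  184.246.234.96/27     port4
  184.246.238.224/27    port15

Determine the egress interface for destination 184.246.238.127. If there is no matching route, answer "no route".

port11

Routes whose prefix contains 184.246.238.127:
  184.0.0.0/6 (184.0.0.0 - 187.255.255.255) -> port12
  184.0.0.0/7 (184.0.0.0 - 185.255.255.255) -> port3
  184.246.0.0/15 (184.246.0.0 - 184.247.255.255) -> port11
More-specific entries that do NOT match:
  184.246.238.92/30 (184.246.238.92 - 184.246.238.95) does not contain 184.246.238.127
  184.246.238.252/30 (184.246.238.252 - 184.246.238.255) does not contain 184.246.238.127
  184.246.234.96/27 (184.246.234.96 - 184.246.234.127) does not contain 184.246.238.127
  184.246.238.224/27 (184.246.238.224 - 184.246.238.255) does not contain 184.246.238.127
  184.118.238.64/26 (184.118.238.64 - 184.118.238.127) does not contain 184.246.238.127
  184.246.239.0/24 (184.246.239.0 - 184.246.239.255) does not contain 184.246.238.127
  184.246.234.0/23 (184.246.234.0 - 184.246.235.255) does not contain 184.246.238.127
  184.246.172.0/22 (184.246.172.0 - 184.246.175.255) does not contain 184.246.238.127
  184.242.224.0/19 (184.242.224.0 - 184.242.255.255) does not contain 184.246.238.127
Longest matching prefix is /15 -> interface port11.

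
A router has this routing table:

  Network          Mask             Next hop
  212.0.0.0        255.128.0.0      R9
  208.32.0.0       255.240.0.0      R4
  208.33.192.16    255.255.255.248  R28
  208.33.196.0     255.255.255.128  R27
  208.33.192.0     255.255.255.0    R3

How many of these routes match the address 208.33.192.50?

Prefixes containing 208.33.192.50:
  208.32.0.0/12 (208.32.0.0 - 208.47.255.255)
  208.33.192.0/24 (208.33.192.0 - 208.33.192.255)
Total matching entries: 2.

2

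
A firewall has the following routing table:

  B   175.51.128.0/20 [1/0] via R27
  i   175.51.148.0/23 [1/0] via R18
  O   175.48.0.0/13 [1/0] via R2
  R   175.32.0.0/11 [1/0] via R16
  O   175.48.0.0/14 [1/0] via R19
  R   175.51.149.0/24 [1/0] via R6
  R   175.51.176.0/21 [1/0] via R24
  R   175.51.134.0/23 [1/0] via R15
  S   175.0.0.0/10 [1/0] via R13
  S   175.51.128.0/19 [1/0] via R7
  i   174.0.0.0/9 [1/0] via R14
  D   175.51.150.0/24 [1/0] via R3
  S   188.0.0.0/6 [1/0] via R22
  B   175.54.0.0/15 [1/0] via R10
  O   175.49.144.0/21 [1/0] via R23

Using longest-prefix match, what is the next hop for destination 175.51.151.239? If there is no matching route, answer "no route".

R7

Routes whose prefix contains 175.51.151.239:
  175.0.0.0/10 (175.0.0.0 - 175.63.255.255) -> R13
  175.32.0.0/11 (175.32.0.0 - 175.63.255.255) -> R16
  175.48.0.0/13 (175.48.0.0 - 175.55.255.255) -> R2
  175.48.0.0/14 (175.48.0.0 - 175.51.255.255) -> R19
  175.51.128.0/19 (175.51.128.0 - 175.51.159.255) -> R7
More-specific entries that do NOT match:
  175.51.149.0/24 (175.51.149.0 - 175.51.149.255) does not contain 175.51.151.239
  175.51.150.0/24 (175.51.150.0 - 175.51.150.255) does not contain 175.51.151.239
  175.51.148.0/23 (175.51.148.0 - 175.51.149.255) does not contain 175.51.151.239
  175.51.134.0/23 (175.51.134.0 - 175.51.135.255) does not contain 175.51.151.239
  175.51.176.0/21 (175.51.176.0 - 175.51.183.255) does not contain 175.51.151.239
  175.49.144.0/21 (175.49.144.0 - 175.49.151.255) does not contain 175.51.151.239
  175.51.128.0/20 (175.51.128.0 - 175.51.143.255) does not contain 175.51.151.239
Longest matching prefix is /19 -> next hop R7.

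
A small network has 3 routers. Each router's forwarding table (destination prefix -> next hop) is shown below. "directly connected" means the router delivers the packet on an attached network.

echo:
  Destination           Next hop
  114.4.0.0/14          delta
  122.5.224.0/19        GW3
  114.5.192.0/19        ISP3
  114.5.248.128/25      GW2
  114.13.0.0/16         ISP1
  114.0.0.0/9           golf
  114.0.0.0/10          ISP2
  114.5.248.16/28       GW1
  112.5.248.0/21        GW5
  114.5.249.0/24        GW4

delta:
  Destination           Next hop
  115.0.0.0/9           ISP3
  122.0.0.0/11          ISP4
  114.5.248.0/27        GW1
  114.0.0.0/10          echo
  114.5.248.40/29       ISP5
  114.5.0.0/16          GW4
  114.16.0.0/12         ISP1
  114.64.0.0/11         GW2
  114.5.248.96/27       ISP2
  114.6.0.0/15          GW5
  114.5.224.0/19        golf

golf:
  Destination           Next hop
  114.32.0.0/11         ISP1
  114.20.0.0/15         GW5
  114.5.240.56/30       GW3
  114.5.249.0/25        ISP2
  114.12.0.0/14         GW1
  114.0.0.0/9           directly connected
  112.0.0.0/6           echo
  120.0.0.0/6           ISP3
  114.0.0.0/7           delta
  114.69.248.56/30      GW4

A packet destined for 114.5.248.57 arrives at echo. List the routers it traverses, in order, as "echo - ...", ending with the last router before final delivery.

echo - delta - golf

At echo: longest match for 114.5.248.57 is 114.4.0.0/14 -> delta
At delta: longest match for 114.5.248.57 is 114.5.224.0/19 -> golf
At golf: longest match for 114.5.248.57 is 114.0.0.0/9 -> directly connected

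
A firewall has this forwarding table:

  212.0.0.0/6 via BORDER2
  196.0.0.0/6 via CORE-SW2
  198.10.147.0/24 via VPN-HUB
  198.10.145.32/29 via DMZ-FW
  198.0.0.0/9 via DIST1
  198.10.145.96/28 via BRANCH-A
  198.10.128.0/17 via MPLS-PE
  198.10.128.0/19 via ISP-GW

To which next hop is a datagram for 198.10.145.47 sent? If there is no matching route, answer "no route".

ISP-GW

Routes whose prefix contains 198.10.145.47:
  196.0.0.0/6 (196.0.0.0 - 199.255.255.255) -> CORE-SW2
  198.0.0.0/9 (198.0.0.0 - 198.127.255.255) -> DIST1
  198.10.128.0/17 (198.10.128.0 - 198.10.255.255) -> MPLS-PE
  198.10.128.0/19 (198.10.128.0 - 198.10.159.255) -> ISP-GW
More-specific entries that do NOT match:
  198.10.145.32/29 (198.10.145.32 - 198.10.145.39) does not contain 198.10.145.47
  198.10.145.96/28 (198.10.145.96 - 198.10.145.111) does not contain 198.10.145.47
  198.10.147.0/24 (198.10.147.0 - 198.10.147.255) does not contain 198.10.145.47
Longest matching prefix is /19 -> next hop ISP-GW.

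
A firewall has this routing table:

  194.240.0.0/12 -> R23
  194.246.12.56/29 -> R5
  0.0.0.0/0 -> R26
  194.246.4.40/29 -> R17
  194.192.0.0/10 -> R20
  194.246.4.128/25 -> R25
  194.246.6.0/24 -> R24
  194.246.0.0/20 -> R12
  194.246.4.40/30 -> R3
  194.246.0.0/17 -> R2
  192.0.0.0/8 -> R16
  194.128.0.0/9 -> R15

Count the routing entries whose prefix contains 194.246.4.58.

6

Prefixes containing 194.246.4.58:
  0.0.0.0/0 (default, matches everything)
  194.128.0.0/9 (194.128.0.0 - 194.255.255.255)
  194.192.0.0/10 (194.192.0.0 - 194.255.255.255)
  194.240.0.0/12 (194.240.0.0 - 194.255.255.255)
  194.246.0.0/17 (194.246.0.0 - 194.246.127.255)
  194.246.0.0/20 (194.246.0.0 - 194.246.15.255)
Total matching entries: 6.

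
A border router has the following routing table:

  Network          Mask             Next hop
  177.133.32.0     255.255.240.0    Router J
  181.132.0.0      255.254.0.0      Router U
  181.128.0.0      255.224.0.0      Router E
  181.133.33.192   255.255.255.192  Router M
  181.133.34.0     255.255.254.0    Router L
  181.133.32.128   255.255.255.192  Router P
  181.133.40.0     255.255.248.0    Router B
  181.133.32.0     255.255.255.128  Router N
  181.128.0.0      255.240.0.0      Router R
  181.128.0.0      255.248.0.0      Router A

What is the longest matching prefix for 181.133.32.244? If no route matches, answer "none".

181.132.0.0/15

Entries matching 181.133.32.244:
  181.128.0.0/11 (181.128.0.0 - 181.159.255.255)
  181.128.0.0/12 (181.128.0.0 - 181.143.255.255)
  181.128.0.0/13 (181.128.0.0 - 181.135.255.255)
  181.132.0.0/15 (181.132.0.0 - 181.133.255.255)
Most specific is 181.132.0.0/15.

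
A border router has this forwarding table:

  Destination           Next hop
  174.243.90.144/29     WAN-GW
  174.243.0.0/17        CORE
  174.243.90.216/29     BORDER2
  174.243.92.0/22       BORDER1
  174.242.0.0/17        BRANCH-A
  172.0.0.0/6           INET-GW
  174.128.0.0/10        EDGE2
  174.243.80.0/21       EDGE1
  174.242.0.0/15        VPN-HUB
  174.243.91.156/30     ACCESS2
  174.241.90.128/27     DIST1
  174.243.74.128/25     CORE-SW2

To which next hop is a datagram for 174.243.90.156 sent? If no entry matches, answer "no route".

Routes whose prefix contains 174.243.90.156:
  172.0.0.0/6 (172.0.0.0 - 175.255.255.255) -> INET-GW
  174.242.0.0/15 (174.242.0.0 - 174.243.255.255) -> VPN-HUB
  174.243.0.0/17 (174.243.0.0 - 174.243.127.255) -> CORE
More-specific entries that do NOT match:
  174.243.91.156/30 (174.243.91.156 - 174.243.91.159) does not contain 174.243.90.156
  174.243.90.144/29 (174.243.90.144 - 174.243.90.151) does not contain 174.243.90.156
  174.243.90.216/29 (174.243.90.216 - 174.243.90.223) does not contain 174.243.90.156
  174.241.90.128/27 (174.241.90.128 - 174.241.90.159) does not contain 174.243.90.156
  174.243.74.128/25 (174.243.74.128 - 174.243.74.255) does not contain 174.243.90.156
  174.243.92.0/22 (174.243.92.0 - 174.243.95.255) does not contain 174.243.90.156
  174.243.80.0/21 (174.243.80.0 - 174.243.87.255) does not contain 174.243.90.156
Longest matching prefix is /17 -> next hop CORE.

CORE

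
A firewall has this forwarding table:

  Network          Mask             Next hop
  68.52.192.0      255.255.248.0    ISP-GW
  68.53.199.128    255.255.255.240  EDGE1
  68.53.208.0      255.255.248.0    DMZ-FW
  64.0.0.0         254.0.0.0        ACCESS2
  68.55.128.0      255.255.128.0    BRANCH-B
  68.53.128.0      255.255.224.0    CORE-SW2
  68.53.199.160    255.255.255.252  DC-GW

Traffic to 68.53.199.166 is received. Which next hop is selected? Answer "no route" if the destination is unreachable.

No entry's prefix contains 68.53.199.166; there is no default route.

no route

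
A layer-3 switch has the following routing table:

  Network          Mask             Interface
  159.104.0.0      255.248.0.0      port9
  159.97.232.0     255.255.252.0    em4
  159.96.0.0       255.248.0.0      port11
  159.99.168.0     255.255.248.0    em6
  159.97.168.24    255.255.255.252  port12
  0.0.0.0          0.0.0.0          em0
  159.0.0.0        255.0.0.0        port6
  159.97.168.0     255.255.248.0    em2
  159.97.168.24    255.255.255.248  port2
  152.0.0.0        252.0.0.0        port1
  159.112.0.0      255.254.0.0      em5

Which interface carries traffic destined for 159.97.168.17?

Routes whose prefix contains 159.97.168.17:
  0.0.0.0/0 (default, matches everything) -> em0
  159.0.0.0/8 (159.0.0.0 - 159.255.255.255) -> port6
  159.96.0.0/13 (159.96.0.0 - 159.103.255.255) -> port11
  159.97.168.0/21 (159.97.168.0 - 159.97.175.255) -> em2
More-specific entries that do NOT match:
  159.97.168.24/30 (159.97.168.24 - 159.97.168.27) does not contain 159.97.168.17
  159.97.168.24/29 (159.97.168.24 - 159.97.168.31) does not contain 159.97.168.17
  159.97.232.0/22 (159.97.232.0 - 159.97.235.255) does not contain 159.97.168.17
Longest matching prefix is /21 -> interface em2.

em2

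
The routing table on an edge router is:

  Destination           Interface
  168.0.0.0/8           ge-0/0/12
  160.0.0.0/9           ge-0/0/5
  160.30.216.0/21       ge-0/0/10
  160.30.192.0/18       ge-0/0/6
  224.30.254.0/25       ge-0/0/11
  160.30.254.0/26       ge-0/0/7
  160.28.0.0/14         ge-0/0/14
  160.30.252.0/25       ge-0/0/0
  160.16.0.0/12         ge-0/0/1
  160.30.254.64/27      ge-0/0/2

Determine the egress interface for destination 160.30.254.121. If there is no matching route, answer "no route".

ge-0/0/6

Routes whose prefix contains 160.30.254.121:
  160.0.0.0/9 (160.0.0.0 - 160.127.255.255) -> ge-0/0/5
  160.16.0.0/12 (160.16.0.0 - 160.31.255.255) -> ge-0/0/1
  160.28.0.0/14 (160.28.0.0 - 160.31.255.255) -> ge-0/0/14
  160.30.192.0/18 (160.30.192.0 - 160.30.255.255) -> ge-0/0/6
More-specific entries that do NOT match:
  160.30.254.64/27 (160.30.254.64 - 160.30.254.95) does not contain 160.30.254.121
  160.30.254.0/26 (160.30.254.0 - 160.30.254.63) does not contain 160.30.254.121
  224.30.254.0/25 (224.30.254.0 - 224.30.254.127) does not contain 160.30.254.121
  160.30.252.0/25 (160.30.252.0 - 160.30.252.127) does not contain 160.30.254.121
  160.30.216.0/21 (160.30.216.0 - 160.30.223.255) does not contain 160.30.254.121
Longest matching prefix is /18 -> interface ge-0/0/6.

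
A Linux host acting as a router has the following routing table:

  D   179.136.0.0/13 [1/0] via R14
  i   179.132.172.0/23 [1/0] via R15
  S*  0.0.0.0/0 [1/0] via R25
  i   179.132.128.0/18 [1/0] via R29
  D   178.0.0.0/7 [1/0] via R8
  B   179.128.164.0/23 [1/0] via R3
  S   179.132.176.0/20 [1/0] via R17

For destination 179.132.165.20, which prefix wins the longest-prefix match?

Entries matching 179.132.165.20:
  0.0.0.0/0 (default, matches everything)
  178.0.0.0/7 (178.0.0.0 - 179.255.255.255)
  179.132.128.0/18 (179.132.128.0 - 179.132.191.255)
Most specific is 179.132.128.0/18.

179.132.128.0/18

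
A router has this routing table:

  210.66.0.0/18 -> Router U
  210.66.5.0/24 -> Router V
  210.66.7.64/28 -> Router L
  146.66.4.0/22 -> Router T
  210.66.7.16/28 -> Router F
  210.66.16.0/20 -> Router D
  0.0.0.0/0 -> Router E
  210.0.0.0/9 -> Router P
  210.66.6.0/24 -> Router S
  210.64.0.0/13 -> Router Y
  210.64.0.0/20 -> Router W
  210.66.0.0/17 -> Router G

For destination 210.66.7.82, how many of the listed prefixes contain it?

5

Prefixes containing 210.66.7.82:
  0.0.0.0/0 (default, matches everything)
  210.0.0.0/9 (210.0.0.0 - 210.127.255.255)
  210.64.0.0/13 (210.64.0.0 - 210.71.255.255)
  210.66.0.0/17 (210.66.0.0 - 210.66.127.255)
  210.66.0.0/18 (210.66.0.0 - 210.66.63.255)
Total matching entries: 5.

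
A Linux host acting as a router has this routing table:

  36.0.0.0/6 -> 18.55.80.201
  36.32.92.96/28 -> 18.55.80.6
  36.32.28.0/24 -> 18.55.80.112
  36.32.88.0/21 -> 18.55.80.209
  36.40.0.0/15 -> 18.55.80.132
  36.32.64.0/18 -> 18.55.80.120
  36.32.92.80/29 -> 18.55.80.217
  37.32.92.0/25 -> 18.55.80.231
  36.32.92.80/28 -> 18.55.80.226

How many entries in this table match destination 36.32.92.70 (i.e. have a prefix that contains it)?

3

Prefixes containing 36.32.92.70:
  36.0.0.0/6 (36.0.0.0 - 39.255.255.255)
  36.32.64.0/18 (36.32.64.0 - 36.32.127.255)
  36.32.88.0/21 (36.32.88.0 - 36.32.95.255)
Total matching entries: 3.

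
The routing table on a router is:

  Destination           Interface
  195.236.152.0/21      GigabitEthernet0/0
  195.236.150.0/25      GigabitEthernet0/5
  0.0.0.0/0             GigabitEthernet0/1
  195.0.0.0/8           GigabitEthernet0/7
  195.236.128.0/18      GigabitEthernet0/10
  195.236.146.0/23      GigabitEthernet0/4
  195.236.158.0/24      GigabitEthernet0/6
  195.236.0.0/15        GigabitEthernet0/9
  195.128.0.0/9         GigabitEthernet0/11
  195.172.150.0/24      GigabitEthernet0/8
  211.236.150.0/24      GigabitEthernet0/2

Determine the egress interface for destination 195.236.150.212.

Routes whose prefix contains 195.236.150.212:
  0.0.0.0/0 (default, matches everything) -> GigabitEthernet0/1
  195.0.0.0/8 (195.0.0.0 - 195.255.255.255) -> GigabitEthernet0/7
  195.128.0.0/9 (195.128.0.0 - 195.255.255.255) -> GigabitEthernet0/11
  195.236.0.0/15 (195.236.0.0 - 195.237.255.255) -> GigabitEthernet0/9
  195.236.128.0/18 (195.236.128.0 - 195.236.191.255) -> GigabitEthernet0/10
More-specific entries that do NOT match:
  195.236.150.0/25 (195.236.150.0 - 195.236.150.127) does not contain 195.236.150.212
  195.236.158.0/24 (195.236.158.0 - 195.236.158.255) does not contain 195.236.150.212
  195.172.150.0/24 (195.172.150.0 - 195.172.150.255) does not contain 195.236.150.212
  211.236.150.0/24 (211.236.150.0 - 211.236.150.255) does not contain 195.236.150.212
  195.236.146.0/23 (195.236.146.0 - 195.236.147.255) does not contain 195.236.150.212
  195.236.152.0/21 (195.236.152.0 - 195.236.159.255) does not contain 195.236.150.212
Longest matching prefix is /18 -> interface GigabitEthernet0/10.

GigabitEthernet0/10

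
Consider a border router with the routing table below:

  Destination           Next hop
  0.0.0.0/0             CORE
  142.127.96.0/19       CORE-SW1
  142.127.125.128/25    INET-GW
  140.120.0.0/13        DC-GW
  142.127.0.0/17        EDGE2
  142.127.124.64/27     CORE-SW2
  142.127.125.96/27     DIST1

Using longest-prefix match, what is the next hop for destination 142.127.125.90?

Routes whose prefix contains 142.127.125.90:
  0.0.0.0/0 (default, matches everything) -> CORE
  142.127.0.0/17 (142.127.0.0 - 142.127.127.255) -> EDGE2
  142.127.96.0/19 (142.127.96.0 - 142.127.127.255) -> CORE-SW1
More-specific entries that do NOT match:
  142.127.124.64/27 (142.127.124.64 - 142.127.124.95) does not contain 142.127.125.90
  142.127.125.96/27 (142.127.125.96 - 142.127.125.127) does not contain 142.127.125.90
  142.127.125.128/25 (142.127.125.128 - 142.127.125.255) does not contain 142.127.125.90
Longest matching prefix is /19 -> next hop CORE-SW1.

CORE-SW1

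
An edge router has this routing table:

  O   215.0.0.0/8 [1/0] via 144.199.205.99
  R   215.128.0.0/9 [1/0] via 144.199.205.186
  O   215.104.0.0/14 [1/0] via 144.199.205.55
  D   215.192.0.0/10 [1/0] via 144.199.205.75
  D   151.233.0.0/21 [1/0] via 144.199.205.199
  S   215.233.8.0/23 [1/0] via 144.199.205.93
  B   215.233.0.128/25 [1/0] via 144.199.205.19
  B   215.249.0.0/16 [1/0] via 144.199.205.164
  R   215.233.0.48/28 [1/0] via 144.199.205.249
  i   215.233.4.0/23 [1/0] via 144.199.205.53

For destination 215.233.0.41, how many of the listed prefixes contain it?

3

Prefixes containing 215.233.0.41:
  215.0.0.0/8 (215.0.0.0 - 215.255.255.255)
  215.128.0.0/9 (215.128.0.0 - 215.255.255.255)
  215.192.0.0/10 (215.192.0.0 - 215.255.255.255)
Total matching entries: 3.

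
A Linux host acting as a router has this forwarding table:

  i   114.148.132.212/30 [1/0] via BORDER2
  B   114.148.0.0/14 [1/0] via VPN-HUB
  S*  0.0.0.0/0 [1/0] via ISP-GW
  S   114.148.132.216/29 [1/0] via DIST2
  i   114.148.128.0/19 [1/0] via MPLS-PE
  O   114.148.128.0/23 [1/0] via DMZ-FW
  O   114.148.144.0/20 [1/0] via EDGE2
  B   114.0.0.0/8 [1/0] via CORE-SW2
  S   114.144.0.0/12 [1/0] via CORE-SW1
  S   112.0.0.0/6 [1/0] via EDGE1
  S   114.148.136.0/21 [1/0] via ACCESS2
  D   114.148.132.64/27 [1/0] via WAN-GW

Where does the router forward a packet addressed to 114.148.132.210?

MPLS-PE

Routes whose prefix contains 114.148.132.210:
  0.0.0.0/0 (default, matches everything) -> ISP-GW
  112.0.0.0/6 (112.0.0.0 - 115.255.255.255) -> EDGE1
  114.0.0.0/8 (114.0.0.0 - 114.255.255.255) -> CORE-SW2
  114.144.0.0/12 (114.144.0.0 - 114.159.255.255) -> CORE-SW1
  114.148.0.0/14 (114.148.0.0 - 114.151.255.255) -> VPN-HUB
  114.148.128.0/19 (114.148.128.0 - 114.148.159.255) -> MPLS-PE
More-specific entries that do NOT match:
  114.148.132.212/30 (114.148.132.212 - 114.148.132.215) does not contain 114.148.132.210
  114.148.132.216/29 (114.148.132.216 - 114.148.132.223) does not contain 114.148.132.210
  114.148.132.64/27 (114.148.132.64 - 114.148.132.95) does not contain 114.148.132.210
  114.148.128.0/23 (114.148.128.0 - 114.148.129.255) does not contain 114.148.132.210
  114.148.136.0/21 (114.148.136.0 - 114.148.143.255) does not contain 114.148.132.210
  114.148.144.0/20 (114.148.144.0 - 114.148.159.255) does not contain 114.148.132.210
Longest matching prefix is /19 -> next hop MPLS-PE.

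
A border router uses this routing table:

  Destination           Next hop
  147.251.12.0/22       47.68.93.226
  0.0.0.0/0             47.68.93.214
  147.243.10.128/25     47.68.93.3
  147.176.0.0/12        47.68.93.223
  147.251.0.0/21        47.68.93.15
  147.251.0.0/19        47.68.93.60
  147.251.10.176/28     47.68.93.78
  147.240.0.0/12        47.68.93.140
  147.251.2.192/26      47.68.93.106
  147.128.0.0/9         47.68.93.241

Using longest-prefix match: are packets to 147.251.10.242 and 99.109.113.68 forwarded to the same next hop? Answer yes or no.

no

147.251.10.242: longest match 147.251.0.0/19 -> 47.68.93.60
99.109.113.68: longest match 0.0.0.0/0 -> 47.68.93.214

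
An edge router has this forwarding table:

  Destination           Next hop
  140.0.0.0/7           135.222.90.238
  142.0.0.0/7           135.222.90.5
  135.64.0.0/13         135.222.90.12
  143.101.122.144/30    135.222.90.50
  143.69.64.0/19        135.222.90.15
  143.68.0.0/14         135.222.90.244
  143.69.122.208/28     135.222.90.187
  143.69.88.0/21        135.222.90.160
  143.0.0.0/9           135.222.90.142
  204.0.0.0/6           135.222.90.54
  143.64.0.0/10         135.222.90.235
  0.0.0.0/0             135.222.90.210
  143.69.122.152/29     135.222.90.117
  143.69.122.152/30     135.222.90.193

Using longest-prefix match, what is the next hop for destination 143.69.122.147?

135.222.90.244

Routes whose prefix contains 143.69.122.147:
  0.0.0.0/0 (default, matches everything) -> 135.222.90.210
  142.0.0.0/7 (142.0.0.0 - 143.255.255.255) -> 135.222.90.5
  143.0.0.0/9 (143.0.0.0 - 143.127.255.255) -> 135.222.90.142
  143.64.0.0/10 (143.64.0.0 - 143.127.255.255) -> 135.222.90.235
  143.68.0.0/14 (143.68.0.0 - 143.71.255.255) -> 135.222.90.244
More-specific entries that do NOT match:
  143.101.122.144/30 (143.101.122.144 - 143.101.122.147) does not contain 143.69.122.147
  143.69.122.152/30 (143.69.122.152 - 143.69.122.155) does not contain 143.69.122.147
  143.69.122.152/29 (143.69.122.152 - 143.69.122.159) does not contain 143.69.122.147
  143.69.122.208/28 (143.69.122.208 - 143.69.122.223) does not contain 143.69.122.147
  143.69.88.0/21 (143.69.88.0 - 143.69.95.255) does not contain 143.69.122.147
  143.69.64.0/19 (143.69.64.0 - 143.69.95.255) does not contain 143.69.122.147
Longest matching prefix is /14 -> next hop 135.222.90.244.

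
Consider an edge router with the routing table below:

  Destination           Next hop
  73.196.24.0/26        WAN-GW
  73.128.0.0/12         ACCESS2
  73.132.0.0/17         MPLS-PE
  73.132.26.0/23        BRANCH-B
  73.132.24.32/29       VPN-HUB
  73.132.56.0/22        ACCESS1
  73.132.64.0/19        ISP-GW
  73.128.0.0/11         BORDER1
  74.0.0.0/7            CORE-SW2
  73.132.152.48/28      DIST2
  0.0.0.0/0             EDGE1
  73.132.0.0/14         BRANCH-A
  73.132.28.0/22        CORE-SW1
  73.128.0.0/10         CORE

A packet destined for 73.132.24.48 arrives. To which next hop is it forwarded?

Routes whose prefix contains 73.132.24.48:
  0.0.0.0/0 (default, matches everything) -> EDGE1
  73.128.0.0/10 (73.128.0.0 - 73.191.255.255) -> CORE
  73.128.0.0/11 (73.128.0.0 - 73.159.255.255) -> BORDER1
  73.128.0.0/12 (73.128.0.0 - 73.143.255.255) -> ACCESS2
  73.132.0.0/14 (73.132.0.0 - 73.135.255.255) -> BRANCH-A
  73.132.0.0/17 (73.132.0.0 - 73.132.127.255) -> MPLS-PE
More-specific entries that do NOT match:
  73.132.24.32/29 (73.132.24.32 - 73.132.24.39) does not contain 73.132.24.48
  73.132.152.48/28 (73.132.152.48 - 73.132.152.63) does not contain 73.132.24.48
  73.196.24.0/26 (73.196.24.0 - 73.196.24.63) does not contain 73.132.24.48
  73.132.26.0/23 (73.132.26.0 - 73.132.27.255) does not contain 73.132.24.48
  73.132.56.0/22 (73.132.56.0 - 73.132.59.255) does not contain 73.132.24.48
  73.132.28.0/22 (73.132.28.0 - 73.132.31.255) does not contain 73.132.24.48
  73.132.64.0/19 (73.132.64.0 - 73.132.95.255) does not contain 73.132.24.48
Longest matching prefix is /17 -> next hop MPLS-PE.

MPLS-PE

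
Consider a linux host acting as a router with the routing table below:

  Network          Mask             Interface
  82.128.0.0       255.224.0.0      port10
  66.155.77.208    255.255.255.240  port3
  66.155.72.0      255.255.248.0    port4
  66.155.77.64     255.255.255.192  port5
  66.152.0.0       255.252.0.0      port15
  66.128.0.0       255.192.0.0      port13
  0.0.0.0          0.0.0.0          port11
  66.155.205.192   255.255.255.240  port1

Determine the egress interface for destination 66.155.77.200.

Routes whose prefix contains 66.155.77.200:
  0.0.0.0/0 (default, matches everything) -> port11
  66.128.0.0/10 (66.128.0.0 - 66.191.255.255) -> port13
  66.152.0.0/14 (66.152.0.0 - 66.155.255.255) -> port15
  66.155.72.0/21 (66.155.72.0 - 66.155.79.255) -> port4
More-specific entries that do NOT match:
  66.155.77.208/28 (66.155.77.208 - 66.155.77.223) does not contain 66.155.77.200
  66.155.205.192/28 (66.155.205.192 - 66.155.205.207) does not contain 66.155.77.200
  66.155.77.64/26 (66.155.77.64 - 66.155.77.127) does not contain 66.155.77.200
Longest matching prefix is /21 -> interface port4.

port4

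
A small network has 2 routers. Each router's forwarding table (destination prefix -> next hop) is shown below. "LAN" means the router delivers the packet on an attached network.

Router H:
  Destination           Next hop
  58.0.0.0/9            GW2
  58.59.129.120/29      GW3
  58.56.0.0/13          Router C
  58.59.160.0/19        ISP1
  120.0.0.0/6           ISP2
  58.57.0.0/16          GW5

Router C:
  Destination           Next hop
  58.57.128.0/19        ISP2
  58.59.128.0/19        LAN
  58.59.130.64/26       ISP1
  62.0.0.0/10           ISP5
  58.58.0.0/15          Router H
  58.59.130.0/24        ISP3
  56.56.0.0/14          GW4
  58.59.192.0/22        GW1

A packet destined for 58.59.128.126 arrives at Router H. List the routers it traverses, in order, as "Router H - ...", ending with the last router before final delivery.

Router H - Router C

At Router H: longest match for 58.59.128.126 is 58.56.0.0/13 -> Router C
At Router C: longest match for 58.59.128.126 is 58.59.128.0/19 -> LAN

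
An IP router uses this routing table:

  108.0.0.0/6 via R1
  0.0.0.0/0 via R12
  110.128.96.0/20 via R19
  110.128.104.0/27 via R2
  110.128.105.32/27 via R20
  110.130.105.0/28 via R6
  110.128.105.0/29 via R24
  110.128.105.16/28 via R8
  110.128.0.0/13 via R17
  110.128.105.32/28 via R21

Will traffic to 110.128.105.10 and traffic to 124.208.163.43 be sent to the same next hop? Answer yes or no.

no

110.128.105.10: longest match 110.128.96.0/20 -> R19
124.208.163.43: longest match 0.0.0.0/0 -> R12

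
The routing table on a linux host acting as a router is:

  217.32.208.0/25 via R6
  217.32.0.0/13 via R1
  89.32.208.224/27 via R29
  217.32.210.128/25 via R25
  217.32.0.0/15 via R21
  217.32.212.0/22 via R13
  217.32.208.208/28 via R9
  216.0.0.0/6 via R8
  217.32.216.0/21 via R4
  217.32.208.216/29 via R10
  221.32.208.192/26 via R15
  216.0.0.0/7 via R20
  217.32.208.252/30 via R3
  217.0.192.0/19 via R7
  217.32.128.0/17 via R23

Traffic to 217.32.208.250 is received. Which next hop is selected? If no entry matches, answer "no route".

R23

Routes whose prefix contains 217.32.208.250:
  216.0.0.0/6 (216.0.0.0 - 219.255.255.255) -> R8
  216.0.0.0/7 (216.0.0.0 - 217.255.255.255) -> R20
  217.32.0.0/13 (217.32.0.0 - 217.39.255.255) -> R1
  217.32.0.0/15 (217.32.0.0 - 217.33.255.255) -> R21
  217.32.128.0/17 (217.32.128.0 - 217.32.255.255) -> R23
More-specific entries that do NOT match:
  217.32.208.252/30 (217.32.208.252 - 217.32.208.255) does not contain 217.32.208.250
  217.32.208.216/29 (217.32.208.216 - 217.32.208.223) does not contain 217.32.208.250
  217.32.208.208/28 (217.32.208.208 - 217.32.208.223) does not contain 217.32.208.250
  89.32.208.224/27 (89.32.208.224 - 89.32.208.255) does not contain 217.32.208.250
  221.32.208.192/26 (221.32.208.192 - 221.32.208.255) does not contain 217.32.208.250
  217.32.208.0/25 (217.32.208.0 - 217.32.208.127) does not contain 217.32.208.250
  217.32.210.128/25 (217.32.210.128 - 217.32.210.255) does not contain 217.32.208.250
  217.32.212.0/22 (217.32.212.0 - 217.32.215.255) does not contain 217.32.208.250
  217.32.216.0/21 (217.32.216.0 - 217.32.223.255) does not contain 217.32.208.250
  217.0.192.0/19 (217.0.192.0 - 217.0.223.255) does not contain 217.32.208.250
Longest matching prefix is /17 -> next hop R23.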